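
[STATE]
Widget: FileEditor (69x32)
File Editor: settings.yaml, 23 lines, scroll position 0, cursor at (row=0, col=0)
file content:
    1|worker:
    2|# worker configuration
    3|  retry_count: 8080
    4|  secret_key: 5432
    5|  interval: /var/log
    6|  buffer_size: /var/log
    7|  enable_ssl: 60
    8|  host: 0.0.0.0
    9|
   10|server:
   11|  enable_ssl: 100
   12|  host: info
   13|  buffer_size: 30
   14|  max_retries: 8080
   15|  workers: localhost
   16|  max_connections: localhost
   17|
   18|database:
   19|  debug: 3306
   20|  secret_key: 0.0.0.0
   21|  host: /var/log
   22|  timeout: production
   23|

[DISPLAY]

█orker:                                                             ▲
# worker configuration                                              █
  retry_count: 8080                                                 ░
  secret_key: 5432                                                  ░
  interval: /var/log                                                ░
  buffer_size: /var/log                                             ░
  enable_ssl: 60                                                    ░
  host: 0.0.0.0                                                     ░
                                                                    ░
server:                                                             ░
  enable_ssl: 100                                                   ░
  host: info                                                        ░
  buffer_size: 30                                                   ░
  max_retries: 8080                                                 ░
  workers: localhost                                                ░
  max_connections: localhost                                        ░
                                                                    ░
database:                                                           ░
  debug: 3306                                                       ░
  secret_key: 0.0.0.0                                               ░
  host: /var/log                                                    ░
  timeout: production                                               ░
                                                                    ░
                                                                    ░
                                                                    ░
                                                                    ░
                                                                    ░
                                                                    ░
                                                                    ░
                                                                    ░
                                                                    ░
                                                                    ▼


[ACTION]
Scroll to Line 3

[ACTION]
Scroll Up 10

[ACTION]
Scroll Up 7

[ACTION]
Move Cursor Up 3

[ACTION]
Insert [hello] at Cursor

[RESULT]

hello█orker:                                                        ▲
# worker configuration                                              █
  retry_count: 8080                                                 ░
  secret_key: 5432                                                  ░
  interval: /var/log                                                ░
  buffer_size: /var/log                                             ░
  enable_ssl: 60                                                    ░
  host: 0.0.0.0                                                     ░
                                                                    ░
server:                                                             ░
  enable_ssl: 100                                                   ░
  host: info                                                        ░
  buffer_size: 30                                                   ░
  max_retries: 8080                                                 ░
  workers: localhost                                                ░
  max_connections: localhost                                        ░
                                                                    ░
database:                                                           ░
  debug: 3306                                                       ░
  secret_key: 0.0.0.0                                               ░
  host: /var/log                                                    ░
  timeout: production                                               ░
                                                                    ░
                                                                    ░
                                                                    ░
                                                                    ░
                                                                    ░
                                                                    ░
                                                                    ░
                                                                    ░
                                                                    ░
                                                                    ▼


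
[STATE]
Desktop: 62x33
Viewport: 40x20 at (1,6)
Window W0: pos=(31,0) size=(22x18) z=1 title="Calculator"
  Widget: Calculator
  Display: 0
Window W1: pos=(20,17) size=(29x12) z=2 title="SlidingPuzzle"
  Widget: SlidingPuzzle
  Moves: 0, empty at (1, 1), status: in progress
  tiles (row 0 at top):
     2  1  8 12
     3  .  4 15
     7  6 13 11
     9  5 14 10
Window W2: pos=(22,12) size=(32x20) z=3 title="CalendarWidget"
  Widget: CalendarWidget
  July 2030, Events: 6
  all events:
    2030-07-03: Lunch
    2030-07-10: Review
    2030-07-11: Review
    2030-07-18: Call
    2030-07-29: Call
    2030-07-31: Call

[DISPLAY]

                              ┃├───┼───┼
                              ┃│ 4 │ 5 │
                              ┃├───┼───┼
                              ┃│ 1 │ 2 │
                              ┃├───┼───┼
                              ┃│ 0 │ . │
                     ┏━━━━━━━━━━━━━━━━━━
                     ┃ CalendarWidget   
                     ┠──────────────────
                     ┃          July 203
                     ┃Mo Tu We Th Fr Sa 
                   ┏━┃ 1  2  3*  4  5  6
                   ┃ ┃ 8  9 10* 11* 12 1
                   ┠─┃15 16 17 18* 19 20
                   ┃┌┃22 23 24 25 26 27 
                   ┃│┃29* 30 31*        
                   ┃├┃                  
                   ┃│┃                  
                   ┃├┃                  
                   ┃│┃                  


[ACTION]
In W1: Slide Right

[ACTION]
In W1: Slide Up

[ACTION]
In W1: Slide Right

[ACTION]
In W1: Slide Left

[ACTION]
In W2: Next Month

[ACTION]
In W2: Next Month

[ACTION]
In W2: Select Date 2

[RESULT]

                              ┃├───┼───┼
                              ┃│ 4 │ 5 │
                              ┃├───┼───┼
                              ┃│ 1 │ 2 │
                              ┃├───┼───┼
                              ┃│ 0 │ . │
                     ┏━━━━━━━━━━━━━━━━━━
                     ┃ CalendarWidget   
                     ┠──────────────────
                     ┃        September 
                     ┃Mo Tu We Th Fr Sa 
                   ┏━┃                  
                   ┃ ┃[ 2]  3  4  5  6  
                   ┠─┃ 9 10 11 12 13 14 
                   ┃┌┃16 17 18 19 20 21 
                   ┃│┃23 24 25 26 27 28 
                   ┃├┃30                
                   ┃│┃                  
                   ┃├┃                  
                   ┃│┃                  


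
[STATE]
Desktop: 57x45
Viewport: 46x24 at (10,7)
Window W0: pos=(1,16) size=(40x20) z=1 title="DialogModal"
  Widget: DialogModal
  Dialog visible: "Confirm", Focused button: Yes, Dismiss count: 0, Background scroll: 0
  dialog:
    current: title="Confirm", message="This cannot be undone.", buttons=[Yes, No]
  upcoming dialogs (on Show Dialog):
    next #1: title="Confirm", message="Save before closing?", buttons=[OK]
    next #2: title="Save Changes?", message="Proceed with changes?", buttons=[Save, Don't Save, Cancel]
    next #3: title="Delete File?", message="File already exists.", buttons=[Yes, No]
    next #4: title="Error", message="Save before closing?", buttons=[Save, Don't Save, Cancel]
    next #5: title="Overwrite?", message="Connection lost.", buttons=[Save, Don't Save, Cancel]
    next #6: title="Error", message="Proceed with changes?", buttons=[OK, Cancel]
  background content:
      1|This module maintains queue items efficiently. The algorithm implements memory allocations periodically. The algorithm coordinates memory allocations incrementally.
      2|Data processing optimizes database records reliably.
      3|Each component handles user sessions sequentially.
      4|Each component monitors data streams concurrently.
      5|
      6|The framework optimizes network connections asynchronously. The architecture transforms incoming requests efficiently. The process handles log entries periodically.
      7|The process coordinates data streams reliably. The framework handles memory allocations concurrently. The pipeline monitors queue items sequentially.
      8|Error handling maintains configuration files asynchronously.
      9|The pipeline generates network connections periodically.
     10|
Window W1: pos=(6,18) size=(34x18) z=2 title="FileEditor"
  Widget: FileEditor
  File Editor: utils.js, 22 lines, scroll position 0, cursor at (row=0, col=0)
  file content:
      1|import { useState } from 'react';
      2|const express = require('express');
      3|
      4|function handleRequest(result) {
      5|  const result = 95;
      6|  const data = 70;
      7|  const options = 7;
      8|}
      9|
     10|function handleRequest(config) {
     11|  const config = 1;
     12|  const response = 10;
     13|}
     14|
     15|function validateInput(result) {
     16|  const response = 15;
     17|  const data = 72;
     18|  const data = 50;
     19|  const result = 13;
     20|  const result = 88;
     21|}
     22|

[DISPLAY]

                                              
                                              
                                              
                                              
                                              
                                              
                                              
                                              
                                              
━━━━━━━━━━━━━━━━━━━━━━━━━━━━━━┓               
odal                          ┃               
━━━━━━━━━━━━━━━━━━━━━━━━━━━━━┓┨               
leEditor                     ┃┃               
─────────────────────────────┨┃               
ort { useState } from 'react▲┃┃               
st express = require('expres█┃┃               
                            ░┃┃               
ction handleRequest(result) ░┃┃               
onst result = 95;           ░┃┃               
onst data = 70;             ░┃┃               
onst options = 7;           ░┃┃               
                            ░┃┃               
                            ░┃┃               
ction handleRequest(config) ░┃┃               


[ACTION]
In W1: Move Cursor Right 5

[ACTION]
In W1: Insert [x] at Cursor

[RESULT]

                                              
                                              
                                              
                                              
                                              
                                              
                                              
                                              
                                              
━━━━━━━━━━━━━━━━━━━━━━━━━━━━━━┓               
odal                          ┃               
━━━━━━━━━━━━━━━━━━━━━━━━━━━━━┓┨               
leEditor                     ┃┃               
─────────────────────────────┨┃               
orx█ { useState } from 'reac▲┃┃               
st express = require('expres█┃┃               
                            ░┃┃               
ction handleRequest(result) ░┃┃               
onst result = 95;           ░┃┃               
onst data = 70;             ░┃┃               
onst options = 7;           ░┃┃               
                            ░┃┃               
                            ░┃┃               
ction handleRequest(config) ░┃┃               


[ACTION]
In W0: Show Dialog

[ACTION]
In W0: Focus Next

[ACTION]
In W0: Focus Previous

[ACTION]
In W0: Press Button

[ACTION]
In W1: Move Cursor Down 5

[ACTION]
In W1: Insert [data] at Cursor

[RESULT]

                                              
                                              
                                              
                                              
                                              
                                              
                                              
                                              
                                              
━━━━━━━━━━━━━━━━━━━━━━━━━━━━━━┓               
odal                          ┃               
━━━━━━━━━━━━━━━━━━━━━━━━━━━━━┓┨               
leEditor                     ┃┃               
─────────────────────────────┨┃               
orxt { useState } from 'reac▲┃┃               
st express = require('expres█┃┃               
                            ░┃┃               
ction handleRequest(result) ░┃┃               
onst result = 95;           ░┃┃               
onsdata█ data = 70;         ░┃┃               
onst options = 7;           ░┃┃               
                            ░┃┃               
                            ░┃┃               
ction handleRequest(config) ░┃┃               


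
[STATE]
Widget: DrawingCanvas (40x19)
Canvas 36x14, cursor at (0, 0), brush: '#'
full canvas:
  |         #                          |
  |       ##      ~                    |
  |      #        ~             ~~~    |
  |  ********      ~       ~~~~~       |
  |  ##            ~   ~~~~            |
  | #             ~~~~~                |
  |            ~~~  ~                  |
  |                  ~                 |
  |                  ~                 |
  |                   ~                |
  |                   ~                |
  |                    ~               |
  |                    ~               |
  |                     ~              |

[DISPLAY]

+        #                              
       ##      ~                        
      #        ~             ~~~        
  ********      ~       ~~~~~           
  ##            ~   ~~~~                
 #             ~~~~~                    
            ~~~  ~                      
                  ~                     
                  ~                     
                   ~                    
                   ~                    
                    ~                   
                    ~                   
                     ~                  
                                        
                                        
                                        
                                        
                                        


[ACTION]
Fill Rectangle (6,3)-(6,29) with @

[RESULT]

+        #                              
       ##      ~                        
      #        ~             ~~~        
  ********      ~       ~~~~~           
  ##            ~   ~~~~                
 #             ~~~~~                    
   @@@@@@@@@@@@@@@@@@@@@@@@@@@          
                  ~                     
                  ~                     
                   ~                    
                   ~                    
                    ~                   
                    ~                   
                     ~                  
                                        
                                        
                                        
                                        
                                        


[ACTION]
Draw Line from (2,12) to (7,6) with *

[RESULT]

+        #                              
       ##      ~                        
      #     *  ~             ~~~        
  ******** *    ~       ~~~~~           
  ##     **     ~   ~~~~                
 #      *      ~~~~~                    
   @@@@*@@@@@@@@@@@@@@@@@@@@@@          
      *           ~                     
                  ~                     
                   ~                    
                   ~                    
                    ~                   
                    ~                   
                     ~                  
                                        
                                        
                                        
                                        
                                        


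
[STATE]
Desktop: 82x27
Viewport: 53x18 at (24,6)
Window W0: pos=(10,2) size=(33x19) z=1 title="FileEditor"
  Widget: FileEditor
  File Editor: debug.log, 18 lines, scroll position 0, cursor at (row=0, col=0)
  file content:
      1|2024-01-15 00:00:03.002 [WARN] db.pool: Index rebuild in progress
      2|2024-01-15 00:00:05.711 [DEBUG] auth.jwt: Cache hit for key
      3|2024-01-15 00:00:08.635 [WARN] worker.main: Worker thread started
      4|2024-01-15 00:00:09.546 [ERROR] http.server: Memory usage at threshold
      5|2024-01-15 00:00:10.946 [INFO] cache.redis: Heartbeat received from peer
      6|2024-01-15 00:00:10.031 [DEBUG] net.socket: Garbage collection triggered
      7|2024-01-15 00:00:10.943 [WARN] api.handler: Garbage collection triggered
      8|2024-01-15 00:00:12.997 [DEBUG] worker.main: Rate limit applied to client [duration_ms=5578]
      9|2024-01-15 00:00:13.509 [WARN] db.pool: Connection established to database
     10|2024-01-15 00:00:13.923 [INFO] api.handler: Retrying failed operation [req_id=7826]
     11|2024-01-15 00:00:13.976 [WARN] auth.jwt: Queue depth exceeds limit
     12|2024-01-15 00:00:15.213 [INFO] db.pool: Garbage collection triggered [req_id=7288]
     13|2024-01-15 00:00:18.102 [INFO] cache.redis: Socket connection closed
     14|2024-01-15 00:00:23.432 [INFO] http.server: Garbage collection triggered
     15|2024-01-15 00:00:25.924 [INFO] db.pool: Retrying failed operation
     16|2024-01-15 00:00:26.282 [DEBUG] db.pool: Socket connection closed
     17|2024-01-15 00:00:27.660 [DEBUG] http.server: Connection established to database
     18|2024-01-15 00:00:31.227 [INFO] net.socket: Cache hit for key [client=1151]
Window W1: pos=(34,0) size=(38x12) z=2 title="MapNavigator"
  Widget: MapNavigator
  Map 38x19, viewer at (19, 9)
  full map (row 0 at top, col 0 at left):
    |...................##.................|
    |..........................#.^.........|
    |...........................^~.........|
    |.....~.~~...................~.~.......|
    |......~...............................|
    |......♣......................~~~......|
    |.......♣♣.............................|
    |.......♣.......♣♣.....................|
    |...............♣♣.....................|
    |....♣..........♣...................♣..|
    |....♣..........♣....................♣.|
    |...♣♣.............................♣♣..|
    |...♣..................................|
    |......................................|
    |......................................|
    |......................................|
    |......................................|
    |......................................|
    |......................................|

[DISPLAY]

:00:05.711┃..............♣♣....................┃     
:00:08.635┃...♣..........♣...@...............♣.┃     
:00:09.546┃...♣..........♣....................♣┃     
:00:10.946┃..♣♣.............................♣♣.┃     
:00:10.031┃..♣.................................┃     
:00:10.943┗━━━━━━━━━━━━━━━━━━━━━━━━━━━━━━━━━━━━┛     
:00:12.997 [DEBUG░┃                                  
:00:13.509 [WARN]░┃                                  
:00:13.923 [INFO]░┃                                  
:00:13.976 [WARN]░┃                                  
:00:15.213 [INFO]░┃                                  
:00:18.102 [INFO]░┃                                  
:00:23.432 [INFO]░┃                                  
:00:25.924 [INFO]▼┃                                  
━━━━━━━━━━━━━━━━━━┛                                  
                                                     
                                                     
                                                     


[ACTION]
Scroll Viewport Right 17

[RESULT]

5.711┃..............♣♣....................┃          
8.635┃...♣..........♣...@...............♣.┃          
9.546┃...♣..........♣....................♣┃          
0.946┃..♣♣.............................♣♣.┃          
0.031┃..♣.................................┃          
0.943┗━━━━━━━━━━━━━━━━━━━━━━━━━━━━━━━━━━━━┛          
2.997 [DEBUG░┃                                       
3.509 [WARN]░┃                                       
3.923 [INFO]░┃                                       
3.976 [WARN]░┃                                       
5.213 [INFO]░┃                                       
8.102 [INFO]░┃                                       
3.432 [INFO]░┃                                       
5.924 [INFO]▼┃                                       
━━━━━━━━━━━━━┛                                       
                                                     
                                                     
                                                     


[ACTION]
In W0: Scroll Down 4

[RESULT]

0.946┃..............♣♣....................┃          
0.031┃...♣..........♣...@...............♣.┃          
0.943┃...♣..........♣....................♣┃          
2.997┃..♣♣.............................♣♣.┃          
3.509┃..♣.................................┃          
3.923┗━━━━━━━━━━━━━━━━━━━━━━━━━━━━━━━━━━━━┛          
3.976 [WARN]░┃                                       
5.213 [INFO]░┃                                       
8.102 [INFO]░┃                                       
3.432 [INFO]░┃                                       
5.924 [INFO]░┃                                       
6.282 [DEBUG░┃                                       
7.660 [DEBUG█┃                                       
1.227 [INFO]▼┃                                       
━━━━━━━━━━━━━┛                                       
                                                     
                                                     
                                                     


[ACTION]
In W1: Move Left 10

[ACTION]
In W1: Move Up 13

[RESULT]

0.946┃                                    ┃          
0.031┃         .........@.........##......┃          
0.943┃         ..........................#┃          
2.997┃         ...........................┃          
3.509┃         .....~.~~..................┃          
3.923┗━━━━━━━━━━━━━━━━━━━━━━━━━━━━━━━━━━━━┛          
3.976 [WARN]░┃                                       
5.213 [INFO]░┃                                       
8.102 [INFO]░┃                                       
3.432 [INFO]░┃                                       
5.924 [INFO]░┃                                       
6.282 [DEBUG░┃                                       
7.660 [DEBUG█┃                                       
1.227 [INFO]▼┃                                       
━━━━━━━━━━━━━┛                                       
                                                     
                                                     
                                                     


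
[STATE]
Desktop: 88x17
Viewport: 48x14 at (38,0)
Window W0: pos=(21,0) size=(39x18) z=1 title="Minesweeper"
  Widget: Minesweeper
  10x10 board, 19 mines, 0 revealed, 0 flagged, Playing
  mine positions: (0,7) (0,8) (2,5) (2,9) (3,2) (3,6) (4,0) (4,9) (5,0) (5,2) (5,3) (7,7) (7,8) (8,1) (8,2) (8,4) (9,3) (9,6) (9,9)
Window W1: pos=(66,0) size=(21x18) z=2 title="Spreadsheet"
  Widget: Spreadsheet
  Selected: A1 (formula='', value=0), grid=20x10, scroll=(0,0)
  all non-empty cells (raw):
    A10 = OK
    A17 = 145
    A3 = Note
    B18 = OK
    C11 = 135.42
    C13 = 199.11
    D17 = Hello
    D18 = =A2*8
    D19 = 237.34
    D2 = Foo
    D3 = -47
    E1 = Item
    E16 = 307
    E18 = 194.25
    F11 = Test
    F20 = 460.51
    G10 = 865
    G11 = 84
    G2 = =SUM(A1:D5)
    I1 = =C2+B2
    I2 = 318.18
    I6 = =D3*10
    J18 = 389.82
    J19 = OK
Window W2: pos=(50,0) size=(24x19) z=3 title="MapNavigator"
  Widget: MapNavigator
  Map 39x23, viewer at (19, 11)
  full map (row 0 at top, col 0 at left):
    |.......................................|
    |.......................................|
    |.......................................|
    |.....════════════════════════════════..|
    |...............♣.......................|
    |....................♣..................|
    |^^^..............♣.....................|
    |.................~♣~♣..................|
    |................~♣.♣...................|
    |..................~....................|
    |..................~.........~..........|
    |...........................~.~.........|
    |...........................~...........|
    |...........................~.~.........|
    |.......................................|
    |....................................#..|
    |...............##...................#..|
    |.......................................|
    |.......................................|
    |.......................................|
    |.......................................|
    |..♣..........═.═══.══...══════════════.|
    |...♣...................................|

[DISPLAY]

━━━━━━━━━━━━┏━━━━━━━━━━━━━━━━━━━━━━┓━━━━━━━━━━━━
            ┃ MapNavigator         ┃sheet       
────────────┠──────────────────────┨────────────
            ┃.......♣..............┃            
            ┃............♣.........┃A       B   
            ┃.........♣............┃------------
            ┃.........~♣~♣.........┃  [0]       
            ┃........~♣.♣..........┃    0       
            ┃..........~...........┃e           
            ┃..........~.........~.┃    0       
            ┃...........@.......~.~┃    0       
            ┃...................~..┃    0       
            ┃...................~.~┃    0       
            ┃......................┃    0       


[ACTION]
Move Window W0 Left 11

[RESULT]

━━━━━━━━━━┓ ┏━━━━━━━━━━━━━━━━━━━━━━┓━━━━━━━━━━━━
          ┃ ┃ MapNavigator         ┃sheet       
──────────┨ ┠──────────────────────┨────────────
          ┃ ┃.......♣..............┃            
          ┃ ┃............♣.........┃A       B   
          ┃ ┃.........♣............┃------------
          ┃ ┃.........~♣~♣.........┃  [0]       
          ┃ ┃........~♣.♣..........┃    0       
          ┃ ┃..........~...........┃e           
          ┃ ┃..........~.........~.┃    0       
          ┃ ┃...........@.......~.~┃    0       
          ┃ ┃...................~..┃    0       
          ┃ ┃...................~.~┃    0       
          ┃ ┃......................┃    0       


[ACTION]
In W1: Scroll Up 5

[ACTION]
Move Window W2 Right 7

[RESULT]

━━━━━━━━━━┓        ┏━━━━━━━━━━━━━━━━━━━━━━┓━━━━━
          ┃        ┃ MapNavigator         ┃     
──────────┨        ┠──────────────────────┨─────
          ┃        ┃.......♣..............┃     
          ┃        ┃............♣.........┃ B   
          ┃        ┃.........♣............┃-----
          ┃        ┃.........~♣~♣.........┃     
          ┃        ┃........~♣.♣..........┃     
          ┃        ┃..........~...........┃     
          ┃        ┃..........~.........~.┃     
          ┃        ┃...........@.......~.~┃     
          ┃        ┃...................~..┃     
          ┃        ┃...................~.~┃     
          ┃        ┃......................┃     


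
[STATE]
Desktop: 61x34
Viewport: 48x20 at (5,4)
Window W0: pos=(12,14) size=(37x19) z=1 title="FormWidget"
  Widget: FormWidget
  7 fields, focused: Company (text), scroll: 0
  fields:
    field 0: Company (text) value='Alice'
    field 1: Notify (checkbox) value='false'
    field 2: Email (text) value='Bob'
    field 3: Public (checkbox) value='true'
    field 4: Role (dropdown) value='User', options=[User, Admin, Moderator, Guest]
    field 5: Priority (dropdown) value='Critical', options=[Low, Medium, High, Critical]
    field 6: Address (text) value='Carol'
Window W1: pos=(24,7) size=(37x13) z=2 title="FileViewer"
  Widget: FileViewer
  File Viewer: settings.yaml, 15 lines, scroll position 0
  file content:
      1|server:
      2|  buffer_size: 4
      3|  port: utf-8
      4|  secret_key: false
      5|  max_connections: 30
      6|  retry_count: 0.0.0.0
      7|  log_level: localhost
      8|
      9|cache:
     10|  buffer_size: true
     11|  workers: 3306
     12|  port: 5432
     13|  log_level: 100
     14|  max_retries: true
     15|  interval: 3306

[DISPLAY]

                                                
                                                
                                                
                   ┏━━━━━━━━━━━━━━━━━━━━━━━━━━━━
                   ┃ FileViewer                 
                   ┠────────────────────────────
                   ┃server:                     
                   ┃  buffer_size: 4            
                   ┃  port: utf-8               
                   ┃  secret_key: false         
       ┏━━━━━━━━━━━┃  max_connections: 30       
       ┃ FormWidget┃  retry_count: 0.0.0.0      
       ┠───────────┃  log_level: localhost      
       ┃> Company: ┃                            
       ┃  Notify:  ┃cache:                      
       ┃  Email:   ┗━━━━━━━━━━━━━━━━━━━━━━━━━━━━
       ┃  Public:     [x]                  ┃    
       ┃  Role:       [User              ▼]┃    
       ┃  Priority:   [Critical          ▼]┃    
       ┃  Address:    [Carol              ]┃    


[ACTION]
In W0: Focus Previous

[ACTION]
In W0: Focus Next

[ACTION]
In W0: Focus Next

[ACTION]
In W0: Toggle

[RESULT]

                                                
                                                
                                                
                   ┏━━━━━━━━━━━━━━━━━━━━━━━━━━━━
                   ┃ FileViewer                 
                   ┠────────────────────────────
                   ┃server:                     
                   ┃  buffer_size: 4            
                   ┃  port: utf-8               
                   ┃  secret_key: false         
       ┏━━━━━━━━━━━┃  max_connections: 30       
       ┃ FormWidget┃  retry_count: 0.0.0.0      
       ┠───────────┃  log_level: localhost      
       ┃  Company: ┃                            
       ┃> Notify:  ┃cache:                      
       ┃  Email:   ┗━━━━━━━━━━━━━━━━━━━━━━━━━━━━
       ┃  Public:     [x]                  ┃    
       ┃  Role:       [User              ▼]┃    
       ┃  Priority:   [Critical          ▼]┃    
       ┃  Address:    [Carol              ]┃    


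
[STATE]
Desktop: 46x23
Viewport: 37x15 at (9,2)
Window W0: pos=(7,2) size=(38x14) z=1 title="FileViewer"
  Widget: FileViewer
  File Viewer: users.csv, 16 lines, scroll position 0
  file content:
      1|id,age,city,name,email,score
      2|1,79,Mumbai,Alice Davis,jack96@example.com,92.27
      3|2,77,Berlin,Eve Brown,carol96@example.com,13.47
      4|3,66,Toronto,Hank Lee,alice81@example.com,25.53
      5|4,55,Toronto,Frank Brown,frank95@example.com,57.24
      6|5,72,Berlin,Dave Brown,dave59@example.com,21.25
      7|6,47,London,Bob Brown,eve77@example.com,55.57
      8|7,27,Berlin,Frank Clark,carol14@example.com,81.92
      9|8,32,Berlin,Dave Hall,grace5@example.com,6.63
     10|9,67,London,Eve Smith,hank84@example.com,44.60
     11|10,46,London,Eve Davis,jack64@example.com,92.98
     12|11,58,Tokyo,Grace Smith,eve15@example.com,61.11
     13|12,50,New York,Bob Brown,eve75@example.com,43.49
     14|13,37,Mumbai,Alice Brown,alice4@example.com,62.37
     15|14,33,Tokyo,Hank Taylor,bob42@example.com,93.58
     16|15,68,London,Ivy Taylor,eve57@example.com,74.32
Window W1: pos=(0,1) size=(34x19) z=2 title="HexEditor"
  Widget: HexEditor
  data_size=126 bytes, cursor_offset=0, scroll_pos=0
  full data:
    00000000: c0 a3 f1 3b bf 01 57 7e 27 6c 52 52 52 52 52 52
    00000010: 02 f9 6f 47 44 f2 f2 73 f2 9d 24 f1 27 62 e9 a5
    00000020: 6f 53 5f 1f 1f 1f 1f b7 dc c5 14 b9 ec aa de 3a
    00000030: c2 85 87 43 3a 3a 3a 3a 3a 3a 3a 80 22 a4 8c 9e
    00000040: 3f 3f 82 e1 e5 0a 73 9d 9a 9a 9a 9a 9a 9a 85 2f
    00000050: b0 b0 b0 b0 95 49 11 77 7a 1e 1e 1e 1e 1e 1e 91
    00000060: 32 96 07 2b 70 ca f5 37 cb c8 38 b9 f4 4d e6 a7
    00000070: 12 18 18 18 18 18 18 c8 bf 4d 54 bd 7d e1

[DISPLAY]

or                      ┃━━━━━━━━━━┓ 
────────────────────────┨          ┃ 
  C0 a3 f1 3b bf 01 57 7┃──────────┨ 
  02 f9 6f 47 44 f2 f2 7┃re       ▲┃ 
  6f 53 5f 1f 1f 1f 1f b┃ck96@exam█┃ 
  c2 85 87 43 3a 3a 3a 3┃l96@examp░┃ 
  3f 3f 82 e1 e5 0a 73 9┃e81@examp░┃ 
  b0 b0 b0 b0 95 49 11 7┃rank95@ex░┃ 
  32 96 07 2b 70 ca f5 3┃e59@examp░┃ 
  12 18 18 18 18 18 18 c┃7@example░┃ 
                        ┃rol14@exa░┃ 
                        ┃e5@exampl░┃ 
                        ┃84@exampl▼┃ 
                        ┃━━━━━━━━━━┛ 
                        ┃            


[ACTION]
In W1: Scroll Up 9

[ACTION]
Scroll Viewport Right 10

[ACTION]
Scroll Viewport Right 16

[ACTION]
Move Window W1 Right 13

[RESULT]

━━━┃ HexEditor                      ┃
Fil┠────────────────────────────────┨
───┃00000000  C0 a3 f1 3b bf 01 57 7┃
d,a┃00000010  02 f9 6f 47 44 f2 f2 7┃
,79┃00000020  6f 53 5f 1f 1f 1f 1f b┃
,77┃00000030  c2 85 87 43 3a 3a 3a 3┃
,66┃00000040  3f 3f 82 e1 e5 0a 73 9┃
,55┃00000050  b0 b0 b0 b0 95 49 11 7┃
,72┃00000060  32 96 07 2b 70 ca f5 3┃
,47┃00000070  12 18 18 18 18 18 18 c┃
,27┃                                ┃
,32┃                                ┃
,67┃                                ┃
━━━┃                                ┃
   ┃                                ┃


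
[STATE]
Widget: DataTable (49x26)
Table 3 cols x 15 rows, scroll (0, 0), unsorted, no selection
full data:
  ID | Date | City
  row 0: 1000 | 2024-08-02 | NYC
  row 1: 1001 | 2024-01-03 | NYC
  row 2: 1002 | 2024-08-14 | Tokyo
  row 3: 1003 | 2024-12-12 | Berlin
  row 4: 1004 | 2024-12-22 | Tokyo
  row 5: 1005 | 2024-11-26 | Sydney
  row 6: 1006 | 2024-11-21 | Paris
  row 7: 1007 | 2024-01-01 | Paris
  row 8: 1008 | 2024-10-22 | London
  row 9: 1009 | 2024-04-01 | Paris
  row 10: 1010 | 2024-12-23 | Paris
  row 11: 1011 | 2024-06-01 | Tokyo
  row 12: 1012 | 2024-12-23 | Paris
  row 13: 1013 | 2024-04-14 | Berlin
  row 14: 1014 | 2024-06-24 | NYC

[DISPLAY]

ID  │Date      │City                             
────┼──────────┼──────                           
1000│2024-08-02│NYC                              
1001│2024-01-03│NYC                              
1002│2024-08-14│Tokyo                            
1003│2024-12-12│Berlin                           
1004│2024-12-22│Tokyo                            
1005│2024-11-26│Sydney                           
1006│2024-11-21│Paris                            
1007│2024-01-01│Paris                            
1008│2024-10-22│London                           
1009│2024-04-01│Paris                            
1010│2024-12-23│Paris                            
1011│2024-06-01│Tokyo                            
1012│2024-12-23│Paris                            
1013│2024-04-14│Berlin                           
1014│2024-06-24│NYC                              
                                                 
                                                 
                                                 
                                                 
                                                 
                                                 
                                                 
                                                 
                                                 


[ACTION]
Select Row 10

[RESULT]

ID  │Date      │City                             
────┼──────────┼──────                           
1000│2024-08-02│NYC                              
1001│2024-01-03│NYC                              
1002│2024-08-14│Tokyo                            
1003│2024-12-12│Berlin                           
1004│2024-12-22│Tokyo                            
1005│2024-11-26│Sydney                           
1006│2024-11-21│Paris                            
1007│2024-01-01│Paris                            
1008│2024-10-22│London                           
1009│2024-04-01│Paris                            
>010│2024-12-23│Paris                            
1011│2024-06-01│Tokyo                            
1012│2024-12-23│Paris                            
1013│2024-04-14│Berlin                           
1014│2024-06-24│NYC                              
                                                 
                                                 
                                                 
                                                 
                                                 
                                                 
                                                 
                                                 
                                                 


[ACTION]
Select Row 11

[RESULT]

ID  │Date      │City                             
────┼──────────┼──────                           
1000│2024-08-02│NYC                              
1001│2024-01-03│NYC                              
1002│2024-08-14│Tokyo                            
1003│2024-12-12│Berlin                           
1004│2024-12-22│Tokyo                            
1005│2024-11-26│Sydney                           
1006│2024-11-21│Paris                            
1007│2024-01-01│Paris                            
1008│2024-10-22│London                           
1009│2024-04-01│Paris                            
1010│2024-12-23│Paris                            
>011│2024-06-01│Tokyo                            
1012│2024-12-23│Paris                            
1013│2024-04-14│Berlin                           
1014│2024-06-24│NYC                              
                                                 
                                                 
                                                 
                                                 
                                                 
                                                 
                                                 
                                                 
                                                 


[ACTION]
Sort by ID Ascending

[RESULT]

ID ▲│Date      │City                             
────┼──────────┼──────                           
1000│2024-08-02│NYC                              
1001│2024-01-03│NYC                              
1002│2024-08-14│Tokyo                            
1003│2024-12-12│Berlin                           
1004│2024-12-22│Tokyo                            
1005│2024-11-26│Sydney                           
1006│2024-11-21│Paris                            
1007│2024-01-01│Paris                            
1008│2024-10-22│London                           
1009│2024-04-01│Paris                            
1010│2024-12-23│Paris                            
>011│2024-06-01│Tokyo                            
1012│2024-12-23│Paris                            
1013│2024-04-14│Berlin                           
1014│2024-06-24│NYC                              
                                                 
                                                 
                                                 
                                                 
                                                 
                                                 
                                                 
                                                 
                                                 
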